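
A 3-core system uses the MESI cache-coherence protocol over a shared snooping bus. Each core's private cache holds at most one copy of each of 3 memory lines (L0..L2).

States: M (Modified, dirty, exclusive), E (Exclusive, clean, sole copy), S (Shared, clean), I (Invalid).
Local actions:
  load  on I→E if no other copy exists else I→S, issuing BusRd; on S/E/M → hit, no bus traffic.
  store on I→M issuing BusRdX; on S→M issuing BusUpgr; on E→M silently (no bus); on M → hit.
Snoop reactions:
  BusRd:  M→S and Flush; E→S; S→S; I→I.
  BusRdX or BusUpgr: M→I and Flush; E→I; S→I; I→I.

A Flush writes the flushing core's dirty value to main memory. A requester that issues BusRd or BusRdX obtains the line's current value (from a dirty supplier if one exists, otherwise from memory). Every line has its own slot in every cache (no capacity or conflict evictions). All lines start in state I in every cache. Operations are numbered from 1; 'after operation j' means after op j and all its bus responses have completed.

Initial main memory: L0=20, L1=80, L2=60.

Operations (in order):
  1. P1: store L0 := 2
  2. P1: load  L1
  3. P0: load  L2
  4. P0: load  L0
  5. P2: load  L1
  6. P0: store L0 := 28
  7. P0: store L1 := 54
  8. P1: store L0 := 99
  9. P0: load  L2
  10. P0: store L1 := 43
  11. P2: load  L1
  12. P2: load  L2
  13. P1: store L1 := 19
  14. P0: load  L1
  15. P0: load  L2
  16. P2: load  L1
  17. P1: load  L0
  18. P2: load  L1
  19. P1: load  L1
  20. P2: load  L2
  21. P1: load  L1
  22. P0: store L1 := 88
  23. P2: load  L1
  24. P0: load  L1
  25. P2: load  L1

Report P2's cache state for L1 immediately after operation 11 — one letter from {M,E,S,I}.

  op1 P1: store L0 := 2 → I/M/I on L0; bus BusRdX; mem=20
  op2 P1: load  L1 → I/E/I on L1; bus BusRd; mem=80
  op3 P0: load  L2 → E/I/I on L2; bus BusRd; mem=60
  op4 P0: load  L0 → S/S/I on L0; bus BusRd Flush; mem=2
  op5 P2: load  L1 → I/S/S on L1; bus BusRd; mem=80
  op6 P0: store L0 := 28 → M/I/I on L0; bus BusUpgr; mem=2
  op7 P0: store L1 := 54 → M/I/I on L1; bus BusRdX; mem=80
  op8 P1: store L0 := 99 → I/M/I on L0; bus BusRdX Flush; mem=28
  op9 P0: load  L2 → E/I/I on L2; bus (none); mem=60
  op10 P0: store L1 := 43 → M/I/I on L1; bus (none); mem=80
  op11 P2: load  L1 → S/I/S on L1; bus BusRd Flush; mem=43
  op12 P2: load  L2 → S/I/S on L2; bus BusRd; mem=60
  op13 P1: store L1 := 19 → I/M/I on L1; bus BusRdX; mem=43
  op14 P0: load  L1 → S/S/I on L1; bus BusRd Flush; mem=19
  op15 P0: load  L2 → S/I/S on L2; bus (none); mem=60
  op16 P2: load  L1 → S/S/S on L1; bus BusRd; mem=19
  op17 P1: load  L0 → I/M/I on L0; bus (none); mem=28
  op18 P2: load  L1 → S/S/S on L1; bus (none); mem=19
  op19 P1: load  L1 → S/S/S on L1; bus (none); mem=19
  op20 P2: load  L2 → S/I/S on L2; bus (none); mem=60
  op21 P1: load  L1 → S/S/S on L1; bus (none); mem=19
  op22 P0: store L1 := 88 → M/I/I on L1; bus BusUpgr; mem=19
  op23 P2: load  L1 → S/I/S on L1; bus BusRd Flush; mem=88
  op24 P0: load  L1 → S/I/S on L1; bus (none); mem=88
  op25 P2: load  L1 → S/I/S on L1; bus (none); mem=88

state = S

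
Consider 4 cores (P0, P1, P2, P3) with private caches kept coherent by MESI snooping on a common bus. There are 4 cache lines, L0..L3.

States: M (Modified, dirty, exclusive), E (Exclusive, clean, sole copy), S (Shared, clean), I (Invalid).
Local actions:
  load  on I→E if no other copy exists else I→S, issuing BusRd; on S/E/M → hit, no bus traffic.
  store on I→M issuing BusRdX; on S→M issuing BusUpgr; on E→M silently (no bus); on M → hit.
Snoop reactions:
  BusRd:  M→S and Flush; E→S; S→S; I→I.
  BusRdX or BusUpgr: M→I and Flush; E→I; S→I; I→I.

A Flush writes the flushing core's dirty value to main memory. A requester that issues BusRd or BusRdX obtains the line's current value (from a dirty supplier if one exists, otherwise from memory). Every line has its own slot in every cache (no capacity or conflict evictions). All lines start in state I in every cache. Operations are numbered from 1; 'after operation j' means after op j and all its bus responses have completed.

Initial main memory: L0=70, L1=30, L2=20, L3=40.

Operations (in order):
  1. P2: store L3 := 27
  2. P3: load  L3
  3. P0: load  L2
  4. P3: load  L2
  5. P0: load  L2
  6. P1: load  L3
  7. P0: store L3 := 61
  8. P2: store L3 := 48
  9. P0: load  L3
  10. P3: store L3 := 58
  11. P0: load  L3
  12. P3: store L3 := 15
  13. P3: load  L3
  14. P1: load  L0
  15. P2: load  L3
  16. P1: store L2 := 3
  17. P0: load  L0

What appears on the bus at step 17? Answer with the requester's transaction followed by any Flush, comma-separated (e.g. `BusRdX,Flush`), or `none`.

bus = BusRd

step 1: P2: store L3 := 27  ⟶  IIMI  (L3)  txn=BusRdX  M[L3]=40
step 2: P3: load  L3  ⟶  IISS  (L3)  txn=BusRd+Flush  M[L3]=27
step 3: P0: load  L2  ⟶  EIII  (L2)  txn=BusRd  M[L2]=20
step 4: P3: load  L2  ⟶  SIIS  (L2)  txn=BusRd  M[L2]=20
step 5: P0: load  L2  ⟶  SIIS  (L2)  txn=∅  M[L2]=20
step 6: P1: load  L3  ⟶  ISSS  (L3)  txn=BusRd  M[L3]=27
step 7: P0: store L3 := 61  ⟶  MIII  (L3)  txn=BusRdX  M[L3]=27
step 8: P2: store L3 := 48  ⟶  IIMI  (L3)  txn=BusRdX+Flush  M[L3]=61
step 9: P0: load  L3  ⟶  SISI  (L3)  txn=BusRd+Flush  M[L3]=48
step 10: P3: store L3 := 58  ⟶  IIIM  (L3)  txn=BusRdX  M[L3]=48
step 11: P0: load  L3  ⟶  SIIS  (L3)  txn=BusRd+Flush  M[L3]=58
step 12: P3: store L3 := 15  ⟶  IIIM  (L3)  txn=BusUpgr  M[L3]=58
step 13: P3: load  L3  ⟶  IIIM  (L3)  txn=∅  M[L3]=58
step 14: P1: load  L0  ⟶  IEII  (L0)  txn=BusRd  M[L0]=70
step 15: P2: load  L3  ⟶  IISS  (L3)  txn=BusRd+Flush  M[L3]=15
step 16: P1: store L2 := 3  ⟶  IMII  (L2)  txn=BusRdX  M[L2]=20
step 17: P0: load  L0  ⟶  SSII  (L0)  txn=BusRd  M[L0]=70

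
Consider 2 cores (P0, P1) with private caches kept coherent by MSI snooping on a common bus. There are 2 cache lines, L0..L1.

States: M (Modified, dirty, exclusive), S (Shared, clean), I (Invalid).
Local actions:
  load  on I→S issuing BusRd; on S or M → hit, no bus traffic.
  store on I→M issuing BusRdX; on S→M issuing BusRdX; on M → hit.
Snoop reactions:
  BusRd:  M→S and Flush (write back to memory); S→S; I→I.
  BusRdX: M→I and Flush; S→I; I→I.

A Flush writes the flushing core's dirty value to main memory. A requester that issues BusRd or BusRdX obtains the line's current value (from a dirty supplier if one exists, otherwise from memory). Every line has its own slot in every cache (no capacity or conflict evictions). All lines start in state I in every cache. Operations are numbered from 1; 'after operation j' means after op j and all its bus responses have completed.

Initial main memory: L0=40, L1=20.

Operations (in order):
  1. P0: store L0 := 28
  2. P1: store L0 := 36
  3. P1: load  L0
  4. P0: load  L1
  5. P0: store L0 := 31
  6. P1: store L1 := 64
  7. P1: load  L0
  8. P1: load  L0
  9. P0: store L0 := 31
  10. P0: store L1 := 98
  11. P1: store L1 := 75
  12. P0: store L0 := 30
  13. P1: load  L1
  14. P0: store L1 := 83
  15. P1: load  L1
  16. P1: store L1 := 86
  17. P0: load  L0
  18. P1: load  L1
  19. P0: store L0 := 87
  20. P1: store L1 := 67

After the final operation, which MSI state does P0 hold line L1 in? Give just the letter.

state = I

  op1 P0: store L0 := 28 → M/I on L0; bus BusRdX; mem=40
  op2 P1: store L0 := 36 → I/M on L0; bus BusRdX Flush; mem=28
  op3 P1: load  L0 → I/M on L0; bus (none); mem=28
  op4 P0: load  L1 → S/I on L1; bus BusRd; mem=20
  op5 P0: store L0 := 31 → M/I on L0; bus BusRdX Flush; mem=36
  op6 P1: store L1 := 64 → I/M on L1; bus BusRdX; mem=20
  op7 P1: load  L0 → S/S on L0; bus BusRd Flush; mem=31
  op8 P1: load  L0 → S/S on L0; bus (none); mem=31
  op9 P0: store L0 := 31 → M/I on L0; bus BusRdX; mem=31
  op10 P0: store L1 := 98 → M/I on L1; bus BusRdX Flush; mem=64
  op11 P1: store L1 := 75 → I/M on L1; bus BusRdX Flush; mem=98
  op12 P0: store L0 := 30 → M/I on L0; bus (none); mem=31
  op13 P1: load  L1 → I/M on L1; bus (none); mem=98
  op14 P0: store L1 := 83 → M/I on L1; bus BusRdX Flush; mem=75
  op15 P1: load  L1 → S/S on L1; bus BusRd Flush; mem=83
  op16 P1: store L1 := 86 → I/M on L1; bus BusRdX; mem=83
  op17 P0: load  L0 → M/I on L0; bus (none); mem=31
  op18 P1: load  L1 → I/M on L1; bus (none); mem=83
  op19 P0: store L0 := 87 → M/I on L0; bus (none); mem=31
  op20 P1: store L1 := 67 → I/M on L1; bus (none); mem=83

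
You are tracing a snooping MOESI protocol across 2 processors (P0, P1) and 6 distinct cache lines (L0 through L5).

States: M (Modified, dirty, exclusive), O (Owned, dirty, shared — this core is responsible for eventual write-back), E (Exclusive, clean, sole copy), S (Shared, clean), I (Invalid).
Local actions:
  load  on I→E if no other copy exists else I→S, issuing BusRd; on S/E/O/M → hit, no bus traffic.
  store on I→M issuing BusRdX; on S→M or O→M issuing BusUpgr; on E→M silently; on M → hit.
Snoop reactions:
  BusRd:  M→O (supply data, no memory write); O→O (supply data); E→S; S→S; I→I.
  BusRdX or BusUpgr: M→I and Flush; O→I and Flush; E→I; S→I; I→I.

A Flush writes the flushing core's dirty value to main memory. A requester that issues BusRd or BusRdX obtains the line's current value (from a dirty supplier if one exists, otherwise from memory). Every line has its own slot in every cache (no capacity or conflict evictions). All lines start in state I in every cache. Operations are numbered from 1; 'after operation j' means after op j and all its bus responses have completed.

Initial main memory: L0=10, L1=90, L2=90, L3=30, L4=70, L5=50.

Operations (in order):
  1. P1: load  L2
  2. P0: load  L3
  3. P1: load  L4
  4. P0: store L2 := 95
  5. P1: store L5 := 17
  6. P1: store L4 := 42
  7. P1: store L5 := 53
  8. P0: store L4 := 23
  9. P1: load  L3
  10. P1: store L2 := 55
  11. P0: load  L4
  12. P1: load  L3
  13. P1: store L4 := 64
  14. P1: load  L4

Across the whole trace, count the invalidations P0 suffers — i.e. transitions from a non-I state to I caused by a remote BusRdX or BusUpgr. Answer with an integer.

step 1: P1: load  L2  ⟶  IE  (L2)  txn=BusRd  M[L2]=90
step 2: P0: load  L3  ⟶  EI  (L3)  txn=BusRd  M[L3]=30
step 3: P1: load  L4  ⟶  IE  (L4)  txn=BusRd  M[L4]=70
step 4: P0: store L2 := 95  ⟶  MI  (L2)  txn=BusRdX  M[L2]=90
step 5: P1: store L5 := 17  ⟶  IM  (L5)  txn=BusRdX  M[L5]=50
step 6: P1: store L4 := 42  ⟶  IM  (L4)  txn=∅  M[L4]=70
step 7: P1: store L5 := 53  ⟶  IM  (L5)  txn=∅  M[L5]=50
step 8: P0: store L4 := 23  ⟶  MI  (L4)  txn=BusRdX+Flush  M[L4]=42
step 9: P1: load  L3  ⟶  SS  (L3)  txn=BusRd  M[L3]=30
step 10: P1: store L2 := 55  ⟶  IM  (L2)  txn=BusRdX+Flush  M[L2]=95
step 11: P0: load  L4  ⟶  MI  (L4)  txn=∅  M[L4]=42
step 12: P1: load  L3  ⟶  SS  (L3)  txn=∅  M[L3]=30
step 13: P1: store L4 := 64  ⟶  IM  (L4)  txn=BusRdX+Flush  M[L4]=23
step 14: P1: load  L4  ⟶  IM  (L4)  txn=∅  M[L4]=23

invalidations = 2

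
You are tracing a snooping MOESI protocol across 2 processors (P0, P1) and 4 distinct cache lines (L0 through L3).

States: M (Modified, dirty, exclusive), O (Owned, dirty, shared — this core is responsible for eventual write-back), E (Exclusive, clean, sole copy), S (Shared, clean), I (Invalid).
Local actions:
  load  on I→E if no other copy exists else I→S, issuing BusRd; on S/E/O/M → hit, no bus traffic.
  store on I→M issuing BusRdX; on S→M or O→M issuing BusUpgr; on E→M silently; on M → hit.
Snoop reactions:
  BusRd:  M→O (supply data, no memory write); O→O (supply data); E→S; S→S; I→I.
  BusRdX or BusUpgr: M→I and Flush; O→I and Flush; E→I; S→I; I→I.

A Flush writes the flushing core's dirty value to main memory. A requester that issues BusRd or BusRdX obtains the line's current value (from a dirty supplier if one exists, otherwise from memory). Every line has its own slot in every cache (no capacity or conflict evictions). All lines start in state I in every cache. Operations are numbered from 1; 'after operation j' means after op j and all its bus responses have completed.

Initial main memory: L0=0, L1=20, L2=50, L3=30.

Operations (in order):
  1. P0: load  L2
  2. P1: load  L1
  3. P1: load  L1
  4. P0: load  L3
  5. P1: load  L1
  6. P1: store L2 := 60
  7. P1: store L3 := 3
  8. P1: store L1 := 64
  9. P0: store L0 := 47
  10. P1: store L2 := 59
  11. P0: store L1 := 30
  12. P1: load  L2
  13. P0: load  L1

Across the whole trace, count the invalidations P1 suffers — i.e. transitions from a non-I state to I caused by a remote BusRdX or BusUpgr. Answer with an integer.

invalidations = 1

[1] P0: load  L2 | P0:E(50), P1:I | bus: BusRd
[2] P1: load  L1 | P0:I, P1:E(20) | bus: BusRd
[3] P1: load  L1 | P0:I, P1:E(20) | bus: none
[4] P0: load  L3 | P0:E(30), P1:I | bus: BusRd
[5] P1: load  L1 | P0:I, P1:E(20) | bus: none
[6] P1: store L2 := 60 | P0:I, P1:M(60) | bus: BusRdX
[7] P1: store L3 := 3 | P0:I, P1:M(3) | bus: BusRdX
[8] P1: store L1 := 64 | P0:I, P1:M(64) | bus: none
[9] P0: store L0 := 47 | P0:M(47), P1:I | bus: BusRdX
[10] P1: store L2 := 59 | P0:I, P1:M(59) | bus: none
[11] P0: store L1 := 30 | P0:M(30), P1:I | bus: BusRdX,Flush
[12] P1: load  L2 | P0:I, P1:M(59) | bus: none
[13] P0: load  L1 | P0:M(30), P1:I | bus: none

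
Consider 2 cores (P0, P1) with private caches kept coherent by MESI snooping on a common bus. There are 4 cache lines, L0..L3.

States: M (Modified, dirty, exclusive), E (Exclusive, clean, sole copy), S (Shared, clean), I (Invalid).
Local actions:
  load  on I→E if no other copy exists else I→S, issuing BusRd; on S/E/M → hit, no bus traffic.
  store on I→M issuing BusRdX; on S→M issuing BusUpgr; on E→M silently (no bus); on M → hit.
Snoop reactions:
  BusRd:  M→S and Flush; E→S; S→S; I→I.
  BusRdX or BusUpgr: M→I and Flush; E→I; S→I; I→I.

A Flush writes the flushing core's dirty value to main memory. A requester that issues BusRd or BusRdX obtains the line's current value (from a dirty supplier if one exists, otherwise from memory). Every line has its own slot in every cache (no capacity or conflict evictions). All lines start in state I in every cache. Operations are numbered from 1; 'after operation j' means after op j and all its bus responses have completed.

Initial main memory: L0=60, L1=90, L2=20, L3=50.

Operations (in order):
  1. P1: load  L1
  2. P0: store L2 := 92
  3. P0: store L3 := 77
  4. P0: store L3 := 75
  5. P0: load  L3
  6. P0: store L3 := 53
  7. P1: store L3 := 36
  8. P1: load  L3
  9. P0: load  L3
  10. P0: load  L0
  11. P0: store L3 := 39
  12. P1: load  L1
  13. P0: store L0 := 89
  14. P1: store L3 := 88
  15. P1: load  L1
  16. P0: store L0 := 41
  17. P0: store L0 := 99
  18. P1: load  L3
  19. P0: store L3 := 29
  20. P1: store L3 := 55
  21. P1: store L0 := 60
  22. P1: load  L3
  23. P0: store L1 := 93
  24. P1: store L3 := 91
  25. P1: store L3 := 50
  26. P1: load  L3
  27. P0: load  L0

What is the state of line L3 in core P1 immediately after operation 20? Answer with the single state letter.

state = M

step 1: P1: load  L1  ⟶  IE  (L1)  txn=BusRd  M[L1]=90
step 2: P0: store L2 := 92  ⟶  MI  (L2)  txn=BusRdX  M[L2]=20
step 3: P0: store L3 := 77  ⟶  MI  (L3)  txn=BusRdX  M[L3]=50
step 4: P0: store L3 := 75  ⟶  MI  (L3)  txn=∅  M[L3]=50
step 5: P0: load  L3  ⟶  MI  (L3)  txn=∅  M[L3]=50
step 6: P0: store L3 := 53  ⟶  MI  (L3)  txn=∅  M[L3]=50
step 7: P1: store L3 := 36  ⟶  IM  (L3)  txn=BusRdX+Flush  M[L3]=53
step 8: P1: load  L3  ⟶  IM  (L3)  txn=∅  M[L3]=53
step 9: P0: load  L3  ⟶  SS  (L3)  txn=BusRd+Flush  M[L3]=36
step 10: P0: load  L0  ⟶  EI  (L0)  txn=BusRd  M[L0]=60
step 11: P0: store L3 := 39  ⟶  MI  (L3)  txn=BusUpgr  M[L3]=36
step 12: P1: load  L1  ⟶  IE  (L1)  txn=∅  M[L1]=90
step 13: P0: store L0 := 89  ⟶  MI  (L0)  txn=∅  M[L0]=60
step 14: P1: store L3 := 88  ⟶  IM  (L3)  txn=BusRdX+Flush  M[L3]=39
step 15: P1: load  L1  ⟶  IE  (L1)  txn=∅  M[L1]=90
step 16: P0: store L0 := 41  ⟶  MI  (L0)  txn=∅  M[L0]=60
step 17: P0: store L0 := 99  ⟶  MI  (L0)  txn=∅  M[L0]=60
step 18: P1: load  L3  ⟶  IM  (L3)  txn=∅  M[L3]=39
step 19: P0: store L3 := 29  ⟶  MI  (L3)  txn=BusRdX+Flush  M[L3]=88
step 20: P1: store L3 := 55  ⟶  IM  (L3)  txn=BusRdX+Flush  M[L3]=29
step 21: P1: store L0 := 60  ⟶  IM  (L0)  txn=BusRdX+Flush  M[L0]=99
step 22: P1: load  L3  ⟶  IM  (L3)  txn=∅  M[L3]=29
step 23: P0: store L1 := 93  ⟶  MI  (L1)  txn=BusRdX  M[L1]=90
step 24: P1: store L3 := 91  ⟶  IM  (L3)  txn=∅  M[L3]=29
step 25: P1: store L3 := 50  ⟶  IM  (L3)  txn=∅  M[L3]=29
step 26: P1: load  L3  ⟶  IM  (L3)  txn=∅  M[L3]=29
step 27: P0: load  L0  ⟶  SS  (L0)  txn=BusRd+Flush  M[L0]=60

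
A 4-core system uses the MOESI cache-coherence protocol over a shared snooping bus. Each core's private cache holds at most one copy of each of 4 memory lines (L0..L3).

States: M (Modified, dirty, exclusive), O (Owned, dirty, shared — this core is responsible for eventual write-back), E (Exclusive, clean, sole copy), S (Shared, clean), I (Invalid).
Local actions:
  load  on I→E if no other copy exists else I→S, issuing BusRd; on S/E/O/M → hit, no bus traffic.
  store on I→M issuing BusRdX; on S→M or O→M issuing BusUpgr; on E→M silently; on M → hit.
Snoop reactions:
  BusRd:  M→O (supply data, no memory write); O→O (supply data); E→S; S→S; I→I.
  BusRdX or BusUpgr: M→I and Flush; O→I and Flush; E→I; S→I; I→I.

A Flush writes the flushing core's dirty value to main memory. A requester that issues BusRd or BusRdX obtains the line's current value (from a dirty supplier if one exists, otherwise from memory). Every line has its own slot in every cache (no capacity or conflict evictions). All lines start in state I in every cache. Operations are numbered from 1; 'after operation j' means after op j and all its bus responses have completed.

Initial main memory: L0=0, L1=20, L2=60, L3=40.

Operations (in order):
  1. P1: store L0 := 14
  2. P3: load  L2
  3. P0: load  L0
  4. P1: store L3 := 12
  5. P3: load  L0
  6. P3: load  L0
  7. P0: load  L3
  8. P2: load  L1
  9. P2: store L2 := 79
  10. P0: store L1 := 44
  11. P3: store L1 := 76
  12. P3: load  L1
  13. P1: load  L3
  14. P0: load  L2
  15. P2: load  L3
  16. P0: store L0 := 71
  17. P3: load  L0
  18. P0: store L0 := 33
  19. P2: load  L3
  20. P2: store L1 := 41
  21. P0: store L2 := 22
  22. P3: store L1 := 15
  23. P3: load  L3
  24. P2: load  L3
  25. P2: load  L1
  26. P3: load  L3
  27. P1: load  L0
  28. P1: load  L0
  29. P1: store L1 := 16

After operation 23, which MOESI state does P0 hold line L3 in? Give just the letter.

  op1 P1: store L0 := 14 → I/M/I/I on L0; bus BusRdX; mem=0
  op2 P3: load  L2 → I/I/I/E on L2; bus BusRd; mem=60
  op3 P0: load  L0 → S/O/I/I on L0; bus BusRd; mem=0
  op4 P1: store L3 := 12 → I/M/I/I on L3; bus BusRdX; mem=40
  op5 P3: load  L0 → S/O/I/S on L0; bus BusRd; mem=0
  op6 P3: load  L0 → S/O/I/S on L0; bus (none); mem=0
  op7 P0: load  L3 → S/O/I/I on L3; bus BusRd; mem=40
  op8 P2: load  L1 → I/I/E/I on L1; bus BusRd; mem=20
  op9 P2: store L2 := 79 → I/I/M/I on L2; bus BusRdX; mem=60
  op10 P0: store L1 := 44 → M/I/I/I on L1; bus BusRdX; mem=20
  op11 P3: store L1 := 76 → I/I/I/M on L1; bus BusRdX Flush; mem=44
  op12 P3: load  L1 → I/I/I/M on L1; bus (none); mem=44
  op13 P1: load  L3 → S/O/I/I on L3; bus (none); mem=40
  op14 P0: load  L2 → S/I/O/I on L2; bus BusRd; mem=60
  op15 P2: load  L3 → S/O/S/I on L3; bus BusRd; mem=40
  op16 P0: store L0 := 71 → M/I/I/I on L0; bus BusUpgr Flush; mem=14
  op17 P3: load  L0 → O/I/I/S on L0; bus BusRd; mem=14
  op18 P0: store L0 := 33 → M/I/I/I on L0; bus BusUpgr; mem=14
  op19 P2: load  L3 → S/O/S/I on L3; bus (none); mem=40
  op20 P2: store L1 := 41 → I/I/M/I on L1; bus BusRdX Flush; mem=76
  op21 P0: store L2 := 22 → M/I/I/I on L2; bus BusUpgr Flush; mem=79
  op22 P3: store L1 := 15 → I/I/I/M on L1; bus BusRdX Flush; mem=41
  op23 P3: load  L3 → S/O/S/S on L3; bus BusRd; mem=40
  op24 P2: load  L3 → S/O/S/S on L3; bus (none); mem=40
  op25 P2: load  L1 → I/I/S/O on L1; bus BusRd; mem=41
  op26 P3: load  L3 → S/O/S/S on L3; bus (none); mem=40
  op27 P1: load  L0 → O/S/I/I on L0; bus BusRd; mem=14
  op28 P1: load  L0 → O/S/I/I on L0; bus (none); mem=14
  op29 P1: store L1 := 16 → I/M/I/I on L1; bus BusRdX Flush; mem=15

state = S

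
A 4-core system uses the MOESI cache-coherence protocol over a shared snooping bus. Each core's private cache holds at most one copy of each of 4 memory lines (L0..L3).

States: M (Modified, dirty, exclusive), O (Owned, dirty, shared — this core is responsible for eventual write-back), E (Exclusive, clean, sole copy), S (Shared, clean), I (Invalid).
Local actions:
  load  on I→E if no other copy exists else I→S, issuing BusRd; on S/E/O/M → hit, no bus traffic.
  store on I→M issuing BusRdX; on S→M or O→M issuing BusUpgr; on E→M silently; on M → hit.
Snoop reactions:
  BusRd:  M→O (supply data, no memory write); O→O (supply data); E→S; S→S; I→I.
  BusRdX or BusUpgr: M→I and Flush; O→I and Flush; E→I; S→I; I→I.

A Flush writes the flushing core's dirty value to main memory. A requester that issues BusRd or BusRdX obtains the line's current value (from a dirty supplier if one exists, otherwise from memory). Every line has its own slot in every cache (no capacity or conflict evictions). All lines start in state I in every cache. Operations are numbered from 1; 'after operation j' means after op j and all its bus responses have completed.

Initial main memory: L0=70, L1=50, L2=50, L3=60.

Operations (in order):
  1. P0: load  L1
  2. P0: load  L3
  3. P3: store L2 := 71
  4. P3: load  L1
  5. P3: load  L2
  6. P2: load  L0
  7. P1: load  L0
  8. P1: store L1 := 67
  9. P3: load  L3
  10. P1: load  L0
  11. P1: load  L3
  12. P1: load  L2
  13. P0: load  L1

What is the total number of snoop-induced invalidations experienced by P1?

  op1 P0: load  L1 → E/I/I/I on L1; bus BusRd; mem=50
  op2 P0: load  L3 → E/I/I/I on L3; bus BusRd; mem=60
  op3 P3: store L2 := 71 → I/I/I/M on L2; bus BusRdX; mem=50
  op4 P3: load  L1 → S/I/I/S on L1; bus BusRd; mem=50
  op5 P3: load  L2 → I/I/I/M on L2; bus (none); mem=50
  op6 P2: load  L0 → I/I/E/I on L0; bus BusRd; mem=70
  op7 P1: load  L0 → I/S/S/I on L0; bus BusRd; mem=70
  op8 P1: store L1 := 67 → I/M/I/I on L1; bus BusRdX; mem=50
  op9 P3: load  L3 → S/I/I/S on L3; bus BusRd; mem=60
  op10 P1: load  L0 → I/S/S/I on L0; bus (none); mem=70
  op11 P1: load  L3 → S/S/I/S on L3; bus BusRd; mem=60
  op12 P1: load  L2 → I/S/I/O on L2; bus BusRd; mem=50
  op13 P0: load  L1 → S/O/I/I on L1; bus BusRd; mem=50

invalidations = 0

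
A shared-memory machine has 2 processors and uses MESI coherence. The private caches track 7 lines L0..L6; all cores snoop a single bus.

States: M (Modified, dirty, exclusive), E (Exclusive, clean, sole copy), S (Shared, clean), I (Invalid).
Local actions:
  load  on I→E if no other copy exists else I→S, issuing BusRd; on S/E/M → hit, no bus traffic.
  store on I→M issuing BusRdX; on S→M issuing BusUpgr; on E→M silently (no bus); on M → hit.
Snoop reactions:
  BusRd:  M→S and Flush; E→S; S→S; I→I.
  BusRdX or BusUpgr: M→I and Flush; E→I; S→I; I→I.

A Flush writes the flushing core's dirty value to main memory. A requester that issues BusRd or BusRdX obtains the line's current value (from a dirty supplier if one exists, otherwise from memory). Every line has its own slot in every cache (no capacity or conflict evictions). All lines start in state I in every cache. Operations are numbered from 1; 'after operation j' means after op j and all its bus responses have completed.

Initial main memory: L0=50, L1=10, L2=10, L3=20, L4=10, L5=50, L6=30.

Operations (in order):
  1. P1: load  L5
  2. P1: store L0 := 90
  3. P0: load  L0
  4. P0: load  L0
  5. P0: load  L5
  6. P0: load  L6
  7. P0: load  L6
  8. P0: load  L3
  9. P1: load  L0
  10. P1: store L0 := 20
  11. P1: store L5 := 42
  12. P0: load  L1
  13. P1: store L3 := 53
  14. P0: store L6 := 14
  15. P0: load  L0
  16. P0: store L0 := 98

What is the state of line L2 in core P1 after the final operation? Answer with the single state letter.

state = I

step 1: P1: load  L5  ⟶  IE  (L5)  txn=BusRd  M[L5]=50
step 2: P1: store L0 := 90  ⟶  IM  (L0)  txn=BusRdX  M[L0]=50
step 3: P0: load  L0  ⟶  SS  (L0)  txn=BusRd+Flush  M[L0]=90
step 4: P0: load  L0  ⟶  SS  (L0)  txn=∅  M[L0]=90
step 5: P0: load  L5  ⟶  SS  (L5)  txn=BusRd  M[L5]=50
step 6: P0: load  L6  ⟶  EI  (L6)  txn=BusRd  M[L6]=30
step 7: P0: load  L6  ⟶  EI  (L6)  txn=∅  M[L6]=30
step 8: P0: load  L3  ⟶  EI  (L3)  txn=BusRd  M[L3]=20
step 9: P1: load  L0  ⟶  SS  (L0)  txn=∅  M[L0]=90
step 10: P1: store L0 := 20  ⟶  IM  (L0)  txn=BusUpgr  M[L0]=90
step 11: P1: store L5 := 42  ⟶  IM  (L5)  txn=BusUpgr  M[L5]=50
step 12: P0: load  L1  ⟶  EI  (L1)  txn=BusRd  M[L1]=10
step 13: P1: store L3 := 53  ⟶  IM  (L3)  txn=BusRdX  M[L3]=20
step 14: P0: store L6 := 14  ⟶  MI  (L6)  txn=∅  M[L6]=30
step 15: P0: load  L0  ⟶  SS  (L0)  txn=BusRd+Flush  M[L0]=20
step 16: P0: store L0 := 98  ⟶  MI  (L0)  txn=BusUpgr  M[L0]=20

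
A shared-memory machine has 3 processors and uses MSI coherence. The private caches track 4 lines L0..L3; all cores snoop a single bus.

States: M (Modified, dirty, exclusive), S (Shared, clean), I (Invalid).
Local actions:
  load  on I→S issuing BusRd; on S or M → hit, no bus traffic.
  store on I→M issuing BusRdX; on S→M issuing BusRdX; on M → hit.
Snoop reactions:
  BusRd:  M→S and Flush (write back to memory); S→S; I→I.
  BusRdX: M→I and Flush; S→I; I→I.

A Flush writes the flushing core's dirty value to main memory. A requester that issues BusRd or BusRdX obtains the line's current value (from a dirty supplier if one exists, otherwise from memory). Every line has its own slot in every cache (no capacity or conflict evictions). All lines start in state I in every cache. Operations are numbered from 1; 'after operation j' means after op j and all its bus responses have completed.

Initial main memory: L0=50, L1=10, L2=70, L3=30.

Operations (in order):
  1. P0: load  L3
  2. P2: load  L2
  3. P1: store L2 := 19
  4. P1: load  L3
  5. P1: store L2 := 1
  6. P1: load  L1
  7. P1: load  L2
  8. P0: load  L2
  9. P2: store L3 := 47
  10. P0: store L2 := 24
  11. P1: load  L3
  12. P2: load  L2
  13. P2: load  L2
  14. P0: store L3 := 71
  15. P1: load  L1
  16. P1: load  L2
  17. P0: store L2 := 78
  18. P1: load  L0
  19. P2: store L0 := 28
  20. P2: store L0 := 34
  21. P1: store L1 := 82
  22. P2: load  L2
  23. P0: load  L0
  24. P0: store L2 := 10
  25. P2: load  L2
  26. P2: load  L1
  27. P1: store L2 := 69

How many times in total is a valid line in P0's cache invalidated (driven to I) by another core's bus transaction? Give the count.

1. P0: load  L3  bus=[BusRd]  L3: P0=S P1=I P2=I  mem[L3]=30
2. P2: load  L2  bus=[BusRd]  L2: P0=I P1=I P2=S  mem[L2]=70
3. P1: store L2 := 19  bus=[BusRdX]  L2: P0=I P1=M P2=I  mem[L2]=70
4. P1: load  L3  bus=[BusRd]  L3: P0=S P1=S P2=I  mem[L3]=30
5. P1: store L2 := 1  bus=[-]  L2: P0=I P1=M P2=I  mem[L2]=70
6. P1: load  L1  bus=[BusRd]  L1: P0=I P1=S P2=I  mem[L1]=10
7. P1: load  L2  bus=[-]  L2: P0=I P1=M P2=I  mem[L2]=70
8. P0: load  L2  bus=[BusRd,Flush]  L2: P0=S P1=S P2=I  mem[L2]=1
9. P2: store L3 := 47  bus=[BusRdX]  L3: P0=I P1=I P2=M  mem[L3]=30
10. P0: store L2 := 24  bus=[BusRdX]  L2: P0=M P1=I P2=I  mem[L2]=1
11. P1: load  L3  bus=[BusRd,Flush]  L3: P0=I P1=S P2=S  mem[L3]=47
12. P2: load  L2  bus=[BusRd,Flush]  L2: P0=S P1=I P2=S  mem[L2]=24
13. P2: load  L2  bus=[-]  L2: P0=S P1=I P2=S  mem[L2]=24
14. P0: store L3 := 71  bus=[BusRdX]  L3: P0=M P1=I P2=I  mem[L3]=47
15. P1: load  L1  bus=[-]  L1: P0=I P1=S P2=I  mem[L1]=10
16. P1: load  L2  bus=[BusRd]  L2: P0=S P1=S P2=S  mem[L2]=24
17. P0: store L2 := 78  bus=[BusRdX]  L2: P0=M P1=I P2=I  mem[L2]=24
18. P1: load  L0  bus=[BusRd]  L0: P0=I P1=S P2=I  mem[L0]=50
19. P2: store L0 := 28  bus=[BusRdX]  L0: P0=I P1=I P2=M  mem[L0]=50
20. P2: store L0 := 34  bus=[-]  L0: P0=I P1=I P2=M  mem[L0]=50
21. P1: store L1 := 82  bus=[BusRdX]  L1: P0=I P1=M P2=I  mem[L1]=10
22. P2: load  L2  bus=[BusRd,Flush]  L2: P0=S P1=I P2=S  mem[L2]=78
23. P0: load  L0  bus=[BusRd,Flush]  L0: P0=S P1=I P2=S  mem[L0]=34
24. P0: store L2 := 10  bus=[BusRdX]  L2: P0=M P1=I P2=I  mem[L2]=78
25. P2: load  L2  bus=[BusRd,Flush]  L2: P0=S P1=I P2=S  mem[L2]=10
26. P2: load  L1  bus=[BusRd,Flush]  L1: P0=I P1=S P2=S  mem[L1]=82
27. P1: store L2 := 69  bus=[BusRdX]  L2: P0=I P1=M P2=I  mem[L2]=10

invalidations = 2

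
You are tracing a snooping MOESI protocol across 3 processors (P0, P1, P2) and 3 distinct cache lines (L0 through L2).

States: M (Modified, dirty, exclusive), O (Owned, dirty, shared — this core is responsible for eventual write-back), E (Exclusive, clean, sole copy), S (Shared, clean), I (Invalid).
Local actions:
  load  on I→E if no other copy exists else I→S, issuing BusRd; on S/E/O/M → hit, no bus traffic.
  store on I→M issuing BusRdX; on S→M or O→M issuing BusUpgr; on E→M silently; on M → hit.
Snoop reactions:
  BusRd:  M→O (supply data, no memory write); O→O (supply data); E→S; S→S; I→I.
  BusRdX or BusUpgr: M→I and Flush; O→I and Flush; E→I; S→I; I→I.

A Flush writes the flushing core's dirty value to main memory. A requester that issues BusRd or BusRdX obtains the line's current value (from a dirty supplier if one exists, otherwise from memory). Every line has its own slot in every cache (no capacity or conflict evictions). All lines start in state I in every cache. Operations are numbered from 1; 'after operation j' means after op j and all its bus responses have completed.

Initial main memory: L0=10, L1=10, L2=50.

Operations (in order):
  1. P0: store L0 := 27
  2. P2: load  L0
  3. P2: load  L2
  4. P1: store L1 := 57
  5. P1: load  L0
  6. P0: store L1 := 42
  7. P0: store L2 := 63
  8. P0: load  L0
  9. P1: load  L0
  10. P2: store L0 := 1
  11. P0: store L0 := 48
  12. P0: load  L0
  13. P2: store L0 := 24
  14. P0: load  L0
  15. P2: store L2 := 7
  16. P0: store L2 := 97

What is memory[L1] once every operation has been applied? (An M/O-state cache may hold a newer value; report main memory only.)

memory[L1] = 57

  op1 P0: store L0 := 27 → M/I/I on L0; bus BusRdX; mem=10
  op2 P2: load  L0 → O/I/S on L0; bus BusRd; mem=10
  op3 P2: load  L2 → I/I/E on L2; bus BusRd; mem=50
  op4 P1: store L1 := 57 → I/M/I on L1; bus BusRdX; mem=10
  op5 P1: load  L0 → O/S/S on L0; bus BusRd; mem=10
  op6 P0: store L1 := 42 → M/I/I on L1; bus BusRdX Flush; mem=57
  op7 P0: store L2 := 63 → M/I/I on L2; bus BusRdX; mem=50
  op8 P0: load  L0 → O/S/S on L0; bus (none); mem=10
  op9 P1: load  L0 → O/S/S on L0; bus (none); mem=10
  op10 P2: store L0 := 1 → I/I/M on L0; bus BusUpgr Flush; mem=27
  op11 P0: store L0 := 48 → M/I/I on L0; bus BusRdX Flush; mem=1
  op12 P0: load  L0 → M/I/I on L0; bus (none); mem=1
  op13 P2: store L0 := 24 → I/I/M on L0; bus BusRdX Flush; mem=48
  op14 P0: load  L0 → S/I/O on L0; bus BusRd; mem=48
  op15 P2: store L2 := 7 → I/I/M on L2; bus BusRdX Flush; mem=63
  op16 P0: store L2 := 97 → M/I/I on L2; bus BusRdX Flush; mem=7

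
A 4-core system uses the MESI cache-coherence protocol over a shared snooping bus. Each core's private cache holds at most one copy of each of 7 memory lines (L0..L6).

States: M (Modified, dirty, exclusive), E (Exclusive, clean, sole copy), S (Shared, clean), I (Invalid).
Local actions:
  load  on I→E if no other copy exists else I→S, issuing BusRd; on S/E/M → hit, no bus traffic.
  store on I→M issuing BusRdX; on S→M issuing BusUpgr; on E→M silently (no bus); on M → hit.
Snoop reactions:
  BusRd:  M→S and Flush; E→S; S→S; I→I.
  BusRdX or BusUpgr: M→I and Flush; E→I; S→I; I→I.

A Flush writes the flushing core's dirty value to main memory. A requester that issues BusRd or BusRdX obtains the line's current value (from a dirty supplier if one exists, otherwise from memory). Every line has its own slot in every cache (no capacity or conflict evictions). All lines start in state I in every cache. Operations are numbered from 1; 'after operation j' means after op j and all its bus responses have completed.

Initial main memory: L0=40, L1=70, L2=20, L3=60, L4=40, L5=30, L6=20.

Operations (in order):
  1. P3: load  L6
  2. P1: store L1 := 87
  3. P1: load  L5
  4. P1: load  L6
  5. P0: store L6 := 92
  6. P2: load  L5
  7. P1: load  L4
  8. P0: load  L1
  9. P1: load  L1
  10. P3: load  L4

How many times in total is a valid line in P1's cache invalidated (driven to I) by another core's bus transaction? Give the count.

invalidations = 1

1. P3: load  L6  bus=[BusRd]  L6: P0=I P1=I P2=I P3=E  mem[L6]=20
2. P1: store L1 := 87  bus=[BusRdX]  L1: P0=I P1=M P2=I P3=I  mem[L1]=70
3. P1: load  L5  bus=[BusRd]  L5: P0=I P1=E P2=I P3=I  mem[L5]=30
4. P1: load  L6  bus=[BusRd]  L6: P0=I P1=S P2=I P3=S  mem[L6]=20
5. P0: store L6 := 92  bus=[BusRdX]  L6: P0=M P1=I P2=I P3=I  mem[L6]=20
6. P2: load  L5  bus=[BusRd]  L5: P0=I P1=S P2=S P3=I  mem[L5]=30
7. P1: load  L4  bus=[BusRd]  L4: P0=I P1=E P2=I P3=I  mem[L4]=40
8. P0: load  L1  bus=[BusRd,Flush]  L1: P0=S P1=S P2=I P3=I  mem[L1]=87
9. P1: load  L1  bus=[-]  L1: P0=S P1=S P2=I P3=I  mem[L1]=87
10. P3: load  L4  bus=[BusRd]  L4: P0=I P1=S P2=I P3=S  mem[L4]=40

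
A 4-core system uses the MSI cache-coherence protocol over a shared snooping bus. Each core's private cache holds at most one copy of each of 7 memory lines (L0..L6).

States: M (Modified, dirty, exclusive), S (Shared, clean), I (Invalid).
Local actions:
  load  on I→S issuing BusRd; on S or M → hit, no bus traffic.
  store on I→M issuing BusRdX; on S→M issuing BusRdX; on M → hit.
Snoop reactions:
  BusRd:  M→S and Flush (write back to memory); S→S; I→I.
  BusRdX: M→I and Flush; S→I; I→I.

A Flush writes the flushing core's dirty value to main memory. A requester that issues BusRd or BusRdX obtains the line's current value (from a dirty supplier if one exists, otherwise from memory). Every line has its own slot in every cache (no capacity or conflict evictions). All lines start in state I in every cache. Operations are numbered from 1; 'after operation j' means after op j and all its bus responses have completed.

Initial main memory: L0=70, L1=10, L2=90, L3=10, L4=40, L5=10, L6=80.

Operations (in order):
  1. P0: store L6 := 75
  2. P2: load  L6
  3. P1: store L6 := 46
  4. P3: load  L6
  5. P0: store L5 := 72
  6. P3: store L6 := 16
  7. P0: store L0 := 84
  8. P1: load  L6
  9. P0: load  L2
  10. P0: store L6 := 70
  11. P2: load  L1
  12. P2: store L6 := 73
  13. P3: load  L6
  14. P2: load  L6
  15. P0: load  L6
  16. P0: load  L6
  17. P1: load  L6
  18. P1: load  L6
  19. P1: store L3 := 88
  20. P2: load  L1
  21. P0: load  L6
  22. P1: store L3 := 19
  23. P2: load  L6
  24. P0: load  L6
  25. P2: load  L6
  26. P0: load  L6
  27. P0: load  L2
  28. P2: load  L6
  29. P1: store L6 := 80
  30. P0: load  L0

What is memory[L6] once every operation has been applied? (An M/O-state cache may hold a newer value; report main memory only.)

memory[L6] = 73

[1] P0: store L6 := 75 | P0:M(75), P1:I, P2:I, P3:I | bus: BusRdX
[2] P2: load  L6 | P0:S(75), P1:I, P2:S(75), P3:I | bus: BusRd,Flush
[3] P1: store L6 := 46 | P0:I, P1:M(46), P2:I, P3:I | bus: BusRdX
[4] P3: load  L6 | P0:I, P1:S(46), P2:I, P3:S(46) | bus: BusRd,Flush
[5] P0: store L5 := 72 | P0:M(72), P1:I, P2:I, P3:I | bus: BusRdX
[6] P3: store L6 := 16 | P0:I, P1:I, P2:I, P3:M(16) | bus: BusRdX
[7] P0: store L0 := 84 | P0:M(84), P1:I, P2:I, P3:I | bus: BusRdX
[8] P1: load  L6 | P0:I, P1:S(16), P2:I, P3:S(16) | bus: BusRd,Flush
[9] P0: load  L2 | P0:S(90), P1:I, P2:I, P3:I | bus: BusRd
[10] P0: store L6 := 70 | P0:M(70), P1:I, P2:I, P3:I | bus: BusRdX
[11] P2: load  L1 | P0:I, P1:I, P2:S(10), P3:I | bus: BusRd
[12] P2: store L6 := 73 | P0:I, P1:I, P2:M(73), P3:I | bus: BusRdX,Flush
[13] P3: load  L6 | P0:I, P1:I, P2:S(73), P3:S(73) | bus: BusRd,Flush
[14] P2: load  L6 | P0:I, P1:I, P2:S(73), P3:S(73) | bus: none
[15] P0: load  L6 | P0:S(73), P1:I, P2:S(73), P3:S(73) | bus: BusRd
[16] P0: load  L6 | P0:S(73), P1:I, P2:S(73), P3:S(73) | bus: none
[17] P1: load  L6 | P0:S(73), P1:S(73), P2:S(73), P3:S(73) | bus: BusRd
[18] P1: load  L6 | P0:S(73), P1:S(73), P2:S(73), P3:S(73) | bus: none
[19] P1: store L3 := 88 | P0:I, P1:M(88), P2:I, P3:I | bus: BusRdX
[20] P2: load  L1 | P0:I, P1:I, P2:S(10), P3:I | bus: none
[21] P0: load  L6 | P0:S(73), P1:S(73), P2:S(73), P3:S(73) | bus: none
[22] P1: store L3 := 19 | P0:I, P1:M(19), P2:I, P3:I | bus: none
[23] P2: load  L6 | P0:S(73), P1:S(73), P2:S(73), P3:S(73) | bus: none
[24] P0: load  L6 | P0:S(73), P1:S(73), P2:S(73), P3:S(73) | bus: none
[25] P2: load  L6 | P0:S(73), P1:S(73), P2:S(73), P3:S(73) | bus: none
[26] P0: load  L6 | P0:S(73), P1:S(73), P2:S(73), P3:S(73) | bus: none
[27] P0: load  L2 | P0:S(90), P1:I, P2:I, P3:I | bus: none
[28] P2: load  L6 | P0:S(73), P1:S(73), P2:S(73), P3:S(73) | bus: none
[29] P1: store L6 := 80 | P0:I, P1:M(80), P2:I, P3:I | bus: BusRdX
[30] P0: load  L0 | P0:M(84), P1:I, P2:I, P3:I | bus: none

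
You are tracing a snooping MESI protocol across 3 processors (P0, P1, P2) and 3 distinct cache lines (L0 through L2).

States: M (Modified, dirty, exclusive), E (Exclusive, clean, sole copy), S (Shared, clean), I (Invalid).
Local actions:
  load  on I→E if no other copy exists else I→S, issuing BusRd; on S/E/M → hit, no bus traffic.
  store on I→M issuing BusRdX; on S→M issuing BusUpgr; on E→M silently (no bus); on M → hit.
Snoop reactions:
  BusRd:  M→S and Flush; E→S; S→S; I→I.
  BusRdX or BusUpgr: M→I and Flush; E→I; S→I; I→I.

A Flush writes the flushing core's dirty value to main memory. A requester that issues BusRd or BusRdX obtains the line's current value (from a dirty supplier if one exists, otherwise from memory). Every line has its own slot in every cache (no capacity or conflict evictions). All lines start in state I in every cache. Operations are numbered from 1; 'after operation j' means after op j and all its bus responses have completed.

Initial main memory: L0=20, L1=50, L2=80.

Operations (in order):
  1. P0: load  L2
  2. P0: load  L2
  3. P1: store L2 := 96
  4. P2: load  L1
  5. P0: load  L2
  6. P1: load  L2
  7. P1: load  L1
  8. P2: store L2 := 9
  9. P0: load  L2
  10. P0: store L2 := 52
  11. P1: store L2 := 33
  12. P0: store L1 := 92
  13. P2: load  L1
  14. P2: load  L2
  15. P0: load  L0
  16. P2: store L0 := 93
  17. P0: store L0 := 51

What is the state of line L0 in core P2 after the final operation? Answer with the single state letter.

state = I

1. P0: load  L2  bus=[BusRd]  L2: P0=E P1=I P2=I  mem[L2]=80
2. P0: load  L2  bus=[-]  L2: P0=E P1=I P2=I  mem[L2]=80
3. P1: store L2 := 96  bus=[BusRdX]  L2: P0=I P1=M P2=I  mem[L2]=80
4. P2: load  L1  bus=[BusRd]  L1: P0=I P1=I P2=E  mem[L1]=50
5. P0: load  L2  bus=[BusRd,Flush]  L2: P0=S P1=S P2=I  mem[L2]=96
6. P1: load  L2  bus=[-]  L2: P0=S P1=S P2=I  mem[L2]=96
7. P1: load  L1  bus=[BusRd]  L1: P0=I P1=S P2=S  mem[L1]=50
8. P2: store L2 := 9  bus=[BusRdX]  L2: P0=I P1=I P2=M  mem[L2]=96
9. P0: load  L2  bus=[BusRd,Flush]  L2: P0=S P1=I P2=S  mem[L2]=9
10. P0: store L2 := 52  bus=[BusUpgr]  L2: P0=M P1=I P2=I  mem[L2]=9
11. P1: store L2 := 33  bus=[BusRdX,Flush]  L2: P0=I P1=M P2=I  mem[L2]=52
12. P0: store L1 := 92  bus=[BusRdX]  L1: P0=M P1=I P2=I  mem[L1]=50
13. P2: load  L1  bus=[BusRd,Flush]  L1: P0=S P1=I P2=S  mem[L1]=92
14. P2: load  L2  bus=[BusRd,Flush]  L2: P0=I P1=S P2=S  mem[L2]=33
15. P0: load  L0  bus=[BusRd]  L0: P0=E P1=I P2=I  mem[L0]=20
16. P2: store L0 := 93  bus=[BusRdX]  L0: P0=I P1=I P2=M  mem[L0]=20
17. P0: store L0 := 51  bus=[BusRdX,Flush]  L0: P0=M P1=I P2=I  mem[L0]=93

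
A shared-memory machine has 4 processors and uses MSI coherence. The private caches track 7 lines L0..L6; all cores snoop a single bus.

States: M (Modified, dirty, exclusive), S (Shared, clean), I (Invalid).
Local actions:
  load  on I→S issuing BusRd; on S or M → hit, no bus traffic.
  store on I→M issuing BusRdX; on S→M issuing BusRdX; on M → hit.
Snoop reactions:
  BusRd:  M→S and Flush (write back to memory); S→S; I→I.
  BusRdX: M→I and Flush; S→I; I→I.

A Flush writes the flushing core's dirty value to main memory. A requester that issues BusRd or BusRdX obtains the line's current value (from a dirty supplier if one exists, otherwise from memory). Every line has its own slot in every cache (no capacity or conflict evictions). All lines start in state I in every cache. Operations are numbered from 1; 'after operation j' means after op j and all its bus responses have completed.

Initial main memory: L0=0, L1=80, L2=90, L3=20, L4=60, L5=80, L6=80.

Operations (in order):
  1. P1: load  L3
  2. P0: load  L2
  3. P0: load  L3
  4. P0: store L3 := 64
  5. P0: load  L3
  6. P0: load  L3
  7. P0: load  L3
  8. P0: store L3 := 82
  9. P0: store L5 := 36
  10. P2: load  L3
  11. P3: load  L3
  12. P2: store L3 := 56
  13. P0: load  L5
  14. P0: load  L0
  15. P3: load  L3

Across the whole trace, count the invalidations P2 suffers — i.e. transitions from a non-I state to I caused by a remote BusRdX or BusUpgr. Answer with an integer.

invalidations = 0

1. P1: load  L3  bus=[BusRd]  L3: P0=I P1=S P2=I P3=I  mem[L3]=20
2. P0: load  L2  bus=[BusRd]  L2: P0=S P1=I P2=I P3=I  mem[L2]=90
3. P0: load  L3  bus=[BusRd]  L3: P0=S P1=S P2=I P3=I  mem[L3]=20
4. P0: store L3 := 64  bus=[BusRdX]  L3: P0=M P1=I P2=I P3=I  mem[L3]=20
5. P0: load  L3  bus=[-]  L3: P0=M P1=I P2=I P3=I  mem[L3]=20
6. P0: load  L3  bus=[-]  L3: P0=M P1=I P2=I P3=I  mem[L3]=20
7. P0: load  L3  bus=[-]  L3: P0=M P1=I P2=I P3=I  mem[L3]=20
8. P0: store L3 := 82  bus=[-]  L3: P0=M P1=I P2=I P3=I  mem[L3]=20
9. P0: store L5 := 36  bus=[BusRdX]  L5: P0=M P1=I P2=I P3=I  mem[L5]=80
10. P2: load  L3  bus=[BusRd,Flush]  L3: P0=S P1=I P2=S P3=I  mem[L3]=82
11. P3: load  L3  bus=[BusRd]  L3: P0=S P1=I P2=S P3=S  mem[L3]=82
12. P2: store L3 := 56  bus=[BusRdX]  L3: P0=I P1=I P2=M P3=I  mem[L3]=82
13. P0: load  L5  bus=[-]  L5: P0=M P1=I P2=I P3=I  mem[L5]=80
14. P0: load  L0  bus=[BusRd]  L0: P0=S P1=I P2=I P3=I  mem[L0]=0
15. P3: load  L3  bus=[BusRd,Flush]  L3: P0=I P1=I P2=S P3=S  mem[L3]=56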